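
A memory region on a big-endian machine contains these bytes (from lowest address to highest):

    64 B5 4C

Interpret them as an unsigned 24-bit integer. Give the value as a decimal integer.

Big-endian stores the most-significant byte at the lowest address.
The bytes are already most-significant first: 0x64B54C.
0x64B54C = 6600012.

6600012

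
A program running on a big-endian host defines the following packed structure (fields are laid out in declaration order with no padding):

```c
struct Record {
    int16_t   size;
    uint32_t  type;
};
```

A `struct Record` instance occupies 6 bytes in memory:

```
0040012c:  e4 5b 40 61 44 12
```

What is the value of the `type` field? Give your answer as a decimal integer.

`type` follows `size` (2 bytes), so it starts at byte offset 2 and occupies 4 bytes.
Bytes at offsets 2..5: 40 61 44 12.
Big-endian stores the most-significant byte at the lowest address.
The bytes are already most-significant first: 0x40614412.
0x40614412 = 1080116242.

1080116242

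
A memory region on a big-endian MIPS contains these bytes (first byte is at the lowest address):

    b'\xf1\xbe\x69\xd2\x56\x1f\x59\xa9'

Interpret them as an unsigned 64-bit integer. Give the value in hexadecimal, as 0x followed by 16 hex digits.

0xF1BE69D2561F59A9

Big-endian stores the most-significant byte at the lowest address.
The bytes are already most-significant first: 0xF1BE69D2561F59A9.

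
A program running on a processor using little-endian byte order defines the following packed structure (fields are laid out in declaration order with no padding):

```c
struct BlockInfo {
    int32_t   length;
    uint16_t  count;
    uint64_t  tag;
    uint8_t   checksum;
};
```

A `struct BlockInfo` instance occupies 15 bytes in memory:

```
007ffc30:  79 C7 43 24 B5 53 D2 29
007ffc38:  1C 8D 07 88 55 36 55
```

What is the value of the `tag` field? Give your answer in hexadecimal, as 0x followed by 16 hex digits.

`tag` follows `length` (4 B), `count` (2 B), so it starts at offset 4 + 2 = 6 and occupies 8 bytes.
Bytes at offsets 6..13: D2 29 1C 8D 07 88 55 36.
In little-endian order the low byte comes first in memory.
Reassemble most-significant byte first: 36 55 88 07 8D 1C 29 D2 → 0x365588078D1C29D2.

0x365588078D1C29D2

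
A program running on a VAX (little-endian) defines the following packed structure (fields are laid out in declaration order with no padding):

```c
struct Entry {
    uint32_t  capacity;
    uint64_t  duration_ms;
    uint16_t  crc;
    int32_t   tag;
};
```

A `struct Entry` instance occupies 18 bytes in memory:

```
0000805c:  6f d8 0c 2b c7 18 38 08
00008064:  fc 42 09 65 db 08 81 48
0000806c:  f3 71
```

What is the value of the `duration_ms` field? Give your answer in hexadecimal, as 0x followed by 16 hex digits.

`duration_ms` follows `capacity` (4 bytes), so it starts at byte offset 4 and occupies 8 bytes.
Bytes at offsets 4..11: C7 18 38 08 FC 42 09 65.
Little-endian: lowest address holds the least-significant byte.
Reassemble most-significant byte first: 65 09 42 FC 08 38 18 C7 → 0x650942FC083818C7.

0x650942FC083818C7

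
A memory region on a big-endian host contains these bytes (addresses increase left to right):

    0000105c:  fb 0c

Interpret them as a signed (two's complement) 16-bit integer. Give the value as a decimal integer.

-1268

In big-endian order the high byte comes first in memory.
The bytes are already most-significant first: 0xFB0C.
Top bit is set, so as a signed 16-bit value this is 0xFB0C − 2^16 = -1268.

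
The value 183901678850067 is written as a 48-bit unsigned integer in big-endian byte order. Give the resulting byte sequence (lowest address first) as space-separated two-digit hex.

183901678850067 in hexadecimal, padded to 48 bits, is 0xA741F23DD013.
Split into bytes (most-significant first): A7 41 F2 3D D0 13.
In big-endian order the high byte comes first in memory.
So the memory order matches the most-significant-first order: A7 41 F2 3D D0 13.

A7 41 F2 3D D0 13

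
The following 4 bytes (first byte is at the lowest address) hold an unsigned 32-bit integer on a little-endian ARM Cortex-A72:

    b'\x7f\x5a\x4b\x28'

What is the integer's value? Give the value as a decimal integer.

Little-endian: lowest address holds the least-significant byte.
Reassemble most-significant byte first: 28 4B 5A 7F → 0x284B5A7F.
0x284B5A7F = 676027007.

676027007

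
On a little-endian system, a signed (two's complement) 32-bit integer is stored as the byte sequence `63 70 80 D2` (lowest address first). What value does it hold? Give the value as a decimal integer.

Little-endian: lowest address holds the least-significant byte.
Reassemble most-significant byte first: D2 80 70 63 → 0xD2807063.
Top bit is set, so as a signed 32-bit value this is 0xD2807063 − 2^32 = -763334557.

-763334557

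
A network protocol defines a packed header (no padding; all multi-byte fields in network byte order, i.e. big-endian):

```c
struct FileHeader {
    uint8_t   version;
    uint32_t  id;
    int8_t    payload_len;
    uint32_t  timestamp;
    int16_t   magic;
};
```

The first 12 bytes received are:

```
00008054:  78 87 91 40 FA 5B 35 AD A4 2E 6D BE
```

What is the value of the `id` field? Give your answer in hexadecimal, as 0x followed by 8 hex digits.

0x879140FA

`id` follows `version` (1 byte), so it starts at byte offset 1 and occupies 4 bytes.
Bytes at offsets 1..4: 87 91 40 FA.
In big-endian order the high byte comes first in memory.
The bytes are already most-significant first: 0x879140FA.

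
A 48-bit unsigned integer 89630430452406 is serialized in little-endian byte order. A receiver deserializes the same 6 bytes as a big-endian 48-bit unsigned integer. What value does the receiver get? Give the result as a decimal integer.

89630430452406 in 48-bit hexadecimal is 0x5184B5F7DAB6.
Stored little-endian, the bytes at ascending addresses are B6 DA F7 B5 84 51.
Read back as big-endian, the last byte is least significant, giving 0xB6DAF7B58451.
0xB6DAF7B58451 = 201051574994001.

201051574994001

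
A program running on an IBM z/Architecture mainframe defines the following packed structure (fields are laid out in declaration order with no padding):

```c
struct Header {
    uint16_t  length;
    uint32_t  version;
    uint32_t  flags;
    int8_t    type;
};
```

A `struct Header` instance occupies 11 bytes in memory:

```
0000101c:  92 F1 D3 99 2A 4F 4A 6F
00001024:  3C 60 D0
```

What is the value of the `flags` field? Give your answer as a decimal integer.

1248803936

`flags` follows `length` (2 B), `version` (4 B), so it starts at offset 2 + 4 = 6 and occupies 4 bytes.
Bytes at offsets 6..9: 4A 6F 3C 60.
Big-endian: lowest address holds the most-significant byte.
The bytes are already most-significant first: 0x4A6F3C60.
0x4A6F3C60 = 1248803936.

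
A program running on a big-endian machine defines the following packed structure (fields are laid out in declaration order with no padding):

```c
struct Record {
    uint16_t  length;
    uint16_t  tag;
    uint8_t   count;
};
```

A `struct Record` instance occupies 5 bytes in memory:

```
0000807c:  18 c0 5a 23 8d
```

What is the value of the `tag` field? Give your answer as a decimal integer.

23075

`tag` follows `length` (2 bytes), so it starts at byte offset 2 and occupies 2 bytes.
Bytes at offsets 2..3: 5A 23.
In big-endian order the high byte comes first in memory.
The bytes are already most-significant first: 0x5A23.
0x5A23 = 23075.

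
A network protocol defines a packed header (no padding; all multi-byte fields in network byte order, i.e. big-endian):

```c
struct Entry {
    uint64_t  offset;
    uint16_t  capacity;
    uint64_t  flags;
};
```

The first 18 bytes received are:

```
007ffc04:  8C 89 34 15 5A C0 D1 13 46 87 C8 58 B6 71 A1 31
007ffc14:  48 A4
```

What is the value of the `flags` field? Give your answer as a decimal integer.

14436489204688046244

`flags` follows `offset` (8 B), `capacity` (2 B), so it starts at offset 8 + 2 = 10 and occupies 8 bytes.
Bytes at offsets 10..17: C8 58 B6 71 A1 31 48 A4.
Big-endian: lowest address holds the most-significant byte.
The bytes are already most-significant first: 0xC858B671A13148A4.
0xC858B671A13148A4 = 14436489204688046244.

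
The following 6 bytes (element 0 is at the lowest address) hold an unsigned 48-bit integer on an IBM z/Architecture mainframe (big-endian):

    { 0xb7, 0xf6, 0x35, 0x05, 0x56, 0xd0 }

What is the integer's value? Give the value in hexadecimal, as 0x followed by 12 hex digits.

0xB7F6350556D0

Big-endian: lowest address holds the most-significant byte.
The bytes are already most-significant first: 0xB7F6350556D0.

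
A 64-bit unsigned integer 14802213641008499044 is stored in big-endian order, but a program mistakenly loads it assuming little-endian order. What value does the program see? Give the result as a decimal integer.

7262547572529982669

14802213641008499044 in 64-bit hexadecimal is 0xCD6C06E189C0C964.
Stored big-endian, the bytes at ascending addresses are CD 6C 06 E1 89 C0 C9 64.
Read back as little-endian, the first byte is least significant, giving 0x64C9C089E1066CCD.
0x64C9C089E1066CCD = 7262547572529982669.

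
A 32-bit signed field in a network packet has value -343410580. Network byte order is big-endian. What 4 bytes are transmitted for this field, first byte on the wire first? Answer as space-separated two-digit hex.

Two's complement of -343410580 in 32 bits: 343410580 = 0x14780794; invert → 0xEB87F86B; add 1 → 0xEB87F86C.
Split into bytes (most-significant first): EB 87 F8 6C.
In big-endian order the high byte comes first in memory.
So the memory order matches the most-significant-first order: EB 87 F8 6C.

EB 87 F8 6C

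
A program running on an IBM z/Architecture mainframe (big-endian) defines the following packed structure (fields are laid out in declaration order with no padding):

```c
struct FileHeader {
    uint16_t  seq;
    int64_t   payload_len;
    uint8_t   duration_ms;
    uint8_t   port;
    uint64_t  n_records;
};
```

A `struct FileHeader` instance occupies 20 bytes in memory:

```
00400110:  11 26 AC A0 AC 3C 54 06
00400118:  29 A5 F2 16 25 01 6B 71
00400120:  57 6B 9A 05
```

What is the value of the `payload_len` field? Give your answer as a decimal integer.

`payload_len` follows `seq` (2 bytes), so it starts at byte offset 2 and occupies 8 bytes.
Bytes at offsets 2..9: AC A0 AC 3C 54 06 29 A5.
Big-endian stores the most-significant byte at the lowest address.
The bytes are already most-significant first: 0xACA0AC3C540629A5.
Top bit is set, so as a signed 64-bit value this is 0xACA0AC3C540629A5 − 2^64 = -6007612527804536411.

-6007612527804536411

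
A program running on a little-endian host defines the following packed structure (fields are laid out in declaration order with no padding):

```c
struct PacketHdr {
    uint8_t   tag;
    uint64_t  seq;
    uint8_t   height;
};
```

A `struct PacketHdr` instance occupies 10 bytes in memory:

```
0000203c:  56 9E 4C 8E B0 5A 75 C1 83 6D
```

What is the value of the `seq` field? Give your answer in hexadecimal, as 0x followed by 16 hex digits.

`seq` follows `tag` (1 byte), so it starts at byte offset 1 and occupies 8 bytes.
Bytes at offsets 1..8: 9E 4C 8E B0 5A 75 C1 83.
Little-endian: lowest address holds the least-significant byte.
Reassemble most-significant byte first: 83 C1 75 5A B0 8E 4C 9E → 0x83C1755AB08E4C9E.

0x83C1755AB08E4C9E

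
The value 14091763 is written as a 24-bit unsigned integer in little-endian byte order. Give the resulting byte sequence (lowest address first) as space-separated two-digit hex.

F3 05 D7

14091763 in hexadecimal, padded to 24 bits, is 0xD705F3.
Split into bytes (most-significant first): D7 05 F3.
Little-endian: lowest address holds the least-significant byte.
So at ascending addresses the bytes are F3 05 D7.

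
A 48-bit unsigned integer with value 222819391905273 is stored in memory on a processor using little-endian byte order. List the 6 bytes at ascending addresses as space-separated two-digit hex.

222819391905273 in hexadecimal, padded to 48 bits, is 0xCAA72EB41DF9.
Split into bytes (most-significant first): CA A7 2E B4 1D F9.
In little-endian order the low byte comes first in memory.
So at ascending addresses the bytes are F9 1D B4 2E A7 CA.

F9 1D B4 2E A7 CA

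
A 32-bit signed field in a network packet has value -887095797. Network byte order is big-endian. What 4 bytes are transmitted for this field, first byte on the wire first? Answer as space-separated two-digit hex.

CB 1F FE 0B

Two's complement of -887095797 in 32 bits: 887095797 = 0x34E001F5; invert → 0xCB1FFE0A; add 1 → 0xCB1FFE0B.
Split into bytes (most-significant first): CB 1F FE 0B.
Big-endian: lowest address holds the most-significant byte.
So the memory order matches the most-significant-first order: CB 1F FE 0B.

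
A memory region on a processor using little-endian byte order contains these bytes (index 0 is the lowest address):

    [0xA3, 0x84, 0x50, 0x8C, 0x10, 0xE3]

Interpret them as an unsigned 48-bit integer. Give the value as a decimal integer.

249660213068963

Little-endian: lowest address holds the least-significant byte.
Reassemble most-significant byte first: E3 10 8C 50 84 A3 → 0xE3108C5084A3.
0xE3108C5084A3 = 249660213068963.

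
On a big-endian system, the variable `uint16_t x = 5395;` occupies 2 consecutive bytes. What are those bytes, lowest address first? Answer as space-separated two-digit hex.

15 13

5395 in hexadecimal, padded to 16 bits, is 0x1513.
Split into bytes (most-significant first): 15 13.
In big-endian order the high byte comes first in memory.
So the memory order matches the most-significant-first order: 15 13.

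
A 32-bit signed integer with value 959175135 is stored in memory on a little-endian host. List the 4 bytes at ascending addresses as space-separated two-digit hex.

959175135 in hexadecimal, padded to 32 bits, is 0x392BD9DF.
Split into bytes (most-significant first): 39 2B D9 DF.
In little-endian order the low byte comes first in memory.
So at ascending addresses the bytes are DF D9 2B 39.

DF D9 2B 39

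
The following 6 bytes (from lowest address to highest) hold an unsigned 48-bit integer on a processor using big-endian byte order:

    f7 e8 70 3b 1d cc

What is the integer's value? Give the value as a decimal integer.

In big-endian order the high byte comes first in memory.
The bytes are already most-significant first: 0xF7E8703B1DCC.
0xF7E8703B1DCC = 272577687395788.

272577687395788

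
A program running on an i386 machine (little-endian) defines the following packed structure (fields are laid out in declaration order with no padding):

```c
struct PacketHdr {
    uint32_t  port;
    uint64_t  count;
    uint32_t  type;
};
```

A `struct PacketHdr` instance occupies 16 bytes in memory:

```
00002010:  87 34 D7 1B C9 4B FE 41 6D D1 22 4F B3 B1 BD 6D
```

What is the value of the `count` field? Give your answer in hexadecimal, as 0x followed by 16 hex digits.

`count` follows `port` (4 bytes), so it starts at byte offset 4 and occupies 8 bytes.
Bytes at offsets 4..11: C9 4B FE 41 6D D1 22 4F.
Little-endian: lowest address holds the least-significant byte.
Reassemble most-significant byte first: 4F 22 D1 6D 41 FE 4B C9 → 0x4F22D16D41FE4BC9.

0x4F22D16D41FE4BC9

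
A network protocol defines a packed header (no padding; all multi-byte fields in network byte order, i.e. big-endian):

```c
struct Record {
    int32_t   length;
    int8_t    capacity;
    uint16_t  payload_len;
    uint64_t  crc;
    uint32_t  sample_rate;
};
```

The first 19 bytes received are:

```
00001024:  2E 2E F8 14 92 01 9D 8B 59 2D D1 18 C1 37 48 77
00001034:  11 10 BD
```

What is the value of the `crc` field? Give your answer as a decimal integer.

10041107220285962056

`crc` follows `length` (4 B), `capacity` (1 B), `payload_len` (2 B), so it starts at offset 4 + 1 + 2 = 7 and occupies 8 bytes.
Bytes at offsets 7..14: 8B 59 2D D1 18 C1 37 48.
In big-endian order the high byte comes first in memory.
The bytes are already most-significant first: 0x8B592DD118C13748.
0x8B592DD118C13748 = 10041107220285962056.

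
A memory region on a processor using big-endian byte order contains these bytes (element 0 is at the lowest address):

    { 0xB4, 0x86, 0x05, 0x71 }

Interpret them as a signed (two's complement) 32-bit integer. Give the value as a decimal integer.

-1266285199

Big-endian stores the most-significant byte at the lowest address.
The bytes are already most-significant first: 0xB4860571.
Top bit is set, so as a signed 32-bit value this is 0xB4860571 − 2^32 = -1266285199.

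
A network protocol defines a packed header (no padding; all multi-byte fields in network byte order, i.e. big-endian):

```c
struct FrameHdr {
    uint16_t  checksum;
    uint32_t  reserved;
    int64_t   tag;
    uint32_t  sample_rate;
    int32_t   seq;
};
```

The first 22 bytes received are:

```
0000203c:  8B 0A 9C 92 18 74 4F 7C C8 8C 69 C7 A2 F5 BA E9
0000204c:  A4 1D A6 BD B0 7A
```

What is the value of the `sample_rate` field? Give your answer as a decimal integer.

`sample_rate` follows `checksum` (2 B), `reserved` (4 B), `tag` (8 B), so it starts at offset 2 + 4 + 8 = 14 and occupies 4 bytes.
Bytes at offsets 14..17: BA E9 A4 1D.
In big-endian order the high byte comes first in memory.
The bytes are already most-significant first: 0xBAE9A41D.
0xBAE9A41D = 3135874077.

3135874077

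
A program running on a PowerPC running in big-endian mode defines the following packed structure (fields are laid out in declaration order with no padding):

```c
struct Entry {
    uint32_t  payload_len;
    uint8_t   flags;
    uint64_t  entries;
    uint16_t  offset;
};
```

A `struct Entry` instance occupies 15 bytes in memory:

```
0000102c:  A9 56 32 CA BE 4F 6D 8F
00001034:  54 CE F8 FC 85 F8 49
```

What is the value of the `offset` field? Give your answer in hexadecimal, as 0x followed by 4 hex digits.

0xF849

`offset` follows `payload_len` (4 B), `flags` (1 B), `entries` (8 B), so it starts at offset 4 + 1 + 8 = 13 and occupies 2 bytes.
Bytes at offsets 13..14: F8 49.
Big-endian stores the most-significant byte at the lowest address.
The bytes are already most-significant first: 0xF849.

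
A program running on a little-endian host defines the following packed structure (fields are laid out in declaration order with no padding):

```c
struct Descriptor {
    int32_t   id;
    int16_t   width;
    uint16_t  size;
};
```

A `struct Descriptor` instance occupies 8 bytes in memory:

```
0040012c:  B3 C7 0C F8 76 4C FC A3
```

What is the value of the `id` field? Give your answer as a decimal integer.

-133380173

`id` is the first field, at byte offset 0, occupying 4 bytes.
Bytes at offsets 0..3: B3 C7 0C F8.
In little-endian order the low byte comes first in memory.
Reassemble most-significant byte first: F8 0C C7 B3 → 0xF80CC7B3.
Top bit is set, so as a signed 32-bit value this is 0xF80CC7B3 − 2^32 = -133380173.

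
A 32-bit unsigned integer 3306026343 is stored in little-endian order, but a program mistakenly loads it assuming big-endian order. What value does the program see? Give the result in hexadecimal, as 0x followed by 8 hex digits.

0x67F50DC5

3306026343 in 32-bit hexadecimal is 0xC50DF567.
Stored little-endian, the bytes at ascending addresses are 67 F5 0D C5.
Read back as big-endian, the last byte is least significant, giving 0x67F50DC5.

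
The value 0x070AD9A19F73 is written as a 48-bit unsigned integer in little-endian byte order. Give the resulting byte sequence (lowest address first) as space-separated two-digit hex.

73 9F A1 D9 0A 07

Split into bytes (most-significant first): 07 0A D9 A1 9F 73.
In little-endian order the low byte comes first in memory.
So at ascending addresses the bytes are 73 9F A1 D9 0A 07.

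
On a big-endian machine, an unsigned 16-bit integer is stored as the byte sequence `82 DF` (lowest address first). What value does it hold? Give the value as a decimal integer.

In big-endian order the high byte comes first in memory.
The bytes are already most-significant first: 0x82DF.
0x82DF = 33503.

33503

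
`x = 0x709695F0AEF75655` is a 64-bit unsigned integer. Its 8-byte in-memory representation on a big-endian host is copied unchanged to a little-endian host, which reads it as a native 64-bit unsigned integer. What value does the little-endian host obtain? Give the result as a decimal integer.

Stored big-endian, the bytes at ascending addresses are 70 96 95 F0 AE F7 56 55.
Read back as little-endian, the first byte is least significant, giving 0x5556F7AEF0959670.
0x5556F7AEF0959670 = 6149374671953696368.

6149374671953696368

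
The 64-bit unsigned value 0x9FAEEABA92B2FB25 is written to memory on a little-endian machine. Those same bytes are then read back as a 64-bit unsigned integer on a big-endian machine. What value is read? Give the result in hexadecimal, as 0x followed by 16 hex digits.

Stored little-endian, the bytes at ascending addresses are 25 FB B2 92 BA EA AE 9F.
Read back as big-endian, the last byte is least significant, giving 0x25FBB292BAEAAE9F.

0x25FBB292BAEAAE9F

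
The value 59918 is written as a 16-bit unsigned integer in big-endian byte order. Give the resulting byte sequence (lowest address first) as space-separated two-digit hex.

EA 0E

59918 in hexadecimal, padded to 16 bits, is 0xEA0E.
Split into bytes (most-significant first): EA 0E.
In big-endian order the high byte comes first in memory.
So the memory order matches the most-significant-first order: EA 0E.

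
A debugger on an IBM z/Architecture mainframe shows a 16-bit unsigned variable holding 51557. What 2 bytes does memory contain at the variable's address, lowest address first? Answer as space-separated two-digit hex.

C9 65

51557 in hexadecimal, padded to 16 bits, is 0xC965.
Split into bytes (most-significant first): C9 65.
In big-endian order the high byte comes first in memory.
So the memory order matches the most-significant-first order: C9 65.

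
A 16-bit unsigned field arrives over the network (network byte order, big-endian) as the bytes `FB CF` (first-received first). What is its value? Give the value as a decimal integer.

Big-endian: lowest address holds the most-significant byte.
The bytes are already most-significant first: 0xFBCF.
0xFBCF = 64463.

64463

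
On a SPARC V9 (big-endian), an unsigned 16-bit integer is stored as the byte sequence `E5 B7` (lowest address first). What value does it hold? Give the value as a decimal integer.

In big-endian order the high byte comes first in memory.
The bytes are already most-significant first: 0xE5B7.
0xE5B7 = 58807.

58807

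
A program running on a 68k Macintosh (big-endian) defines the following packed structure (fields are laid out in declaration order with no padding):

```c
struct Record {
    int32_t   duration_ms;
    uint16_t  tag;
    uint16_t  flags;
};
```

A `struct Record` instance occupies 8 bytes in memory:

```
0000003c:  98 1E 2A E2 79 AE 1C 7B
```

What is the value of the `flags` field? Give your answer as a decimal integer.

`flags` follows `duration_ms` (4 B), `tag` (2 B), so it starts at offset 4 + 2 = 6 and occupies 2 bytes.
Bytes at offsets 6..7: 1C 7B.
Big-endian stores the most-significant byte at the lowest address.
The bytes are already most-significant first: 0x1C7B.
0x1C7B = 7291.

7291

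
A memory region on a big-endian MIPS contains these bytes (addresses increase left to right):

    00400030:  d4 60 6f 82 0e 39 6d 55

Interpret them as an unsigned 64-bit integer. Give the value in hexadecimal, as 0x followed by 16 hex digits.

0xD4606F820E396D55

Big-endian: lowest address holds the most-significant byte.
The bytes are already most-significant first: 0xD4606F820E396D55.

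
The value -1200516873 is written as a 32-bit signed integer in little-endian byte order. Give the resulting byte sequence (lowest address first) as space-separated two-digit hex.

F7 90 71 B8

Two's complement of -1200516873 in 32 bits: 1200516873 = 0x478E6F09; invert → 0xB87190F6; add 1 → 0xB87190F7.
Split into bytes (most-significant first): B8 71 90 F7.
Little-endian stores the least-significant byte at the lowest address.
So at ascending addresses the bytes are F7 90 71 B8.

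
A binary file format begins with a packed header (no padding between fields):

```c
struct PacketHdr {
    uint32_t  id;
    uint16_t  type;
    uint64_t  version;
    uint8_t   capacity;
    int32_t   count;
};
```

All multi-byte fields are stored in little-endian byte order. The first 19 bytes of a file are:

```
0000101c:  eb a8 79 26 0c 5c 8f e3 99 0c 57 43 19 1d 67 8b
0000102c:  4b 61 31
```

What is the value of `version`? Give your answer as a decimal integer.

`version` follows `id` (4 B), `type` (2 B), so it starts at offset 4 + 2 = 6 and occupies 8 bytes.
Bytes at offsets 6..13: 8F E3 99 0C 57 43 19 1D.
Little-endian stores the least-significant byte at the lowest address.
Reassemble most-significant byte first: 1D 19 43 57 0C 99 E3 8F → 0x1D1943570C99E38F.
0x1D1943570C99E38F = 2096781142670304143.

2096781142670304143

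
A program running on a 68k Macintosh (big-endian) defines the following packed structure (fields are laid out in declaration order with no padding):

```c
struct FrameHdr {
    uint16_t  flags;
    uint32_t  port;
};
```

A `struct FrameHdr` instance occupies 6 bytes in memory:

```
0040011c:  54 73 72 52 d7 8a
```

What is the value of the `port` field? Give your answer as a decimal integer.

`port` follows `flags` (2 bytes), so it starts at byte offset 2 and occupies 4 bytes.
Bytes at offsets 2..5: 72 52 D7 8A.
In big-endian order the high byte comes first in memory.
The bytes are already most-significant first: 0x7252D78A.
0x7252D78A = 1918031754.

1918031754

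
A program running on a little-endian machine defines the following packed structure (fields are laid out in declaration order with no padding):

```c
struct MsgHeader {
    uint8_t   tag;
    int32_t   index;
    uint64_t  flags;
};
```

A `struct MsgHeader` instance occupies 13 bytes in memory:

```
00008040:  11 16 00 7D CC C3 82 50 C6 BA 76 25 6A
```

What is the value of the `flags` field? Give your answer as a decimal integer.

`flags` follows `tag` (1 B), `index` (4 B), so it starts at offset 1 + 4 = 5 and occupies 8 bytes.
Bytes at offsets 5..12: C3 82 50 C6 BA 76 25 6A.
In little-endian order the low byte comes first in memory.
Reassemble most-significant byte first: 6A 25 76 BA C6 50 82 C3 → 0x6A2576BAC65082C3.
0x6A2576BAC65082C3 = 7648650086721815235.

7648650086721815235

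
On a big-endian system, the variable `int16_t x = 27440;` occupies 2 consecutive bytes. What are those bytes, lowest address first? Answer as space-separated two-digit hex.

27440 in hexadecimal, padded to 16 bits, is 0x6B30.
Split into bytes (most-significant first): 6B 30.
Big-endian: lowest address holds the most-significant byte.
So the memory order matches the most-significant-first order: 6B 30.

6B 30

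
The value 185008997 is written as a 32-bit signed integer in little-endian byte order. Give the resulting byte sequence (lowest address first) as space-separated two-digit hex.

65 03 07 0B

185008997 in hexadecimal, padded to 32 bits, is 0x0B070365.
Split into bytes (most-significant first): 0B 07 03 65.
Little-endian: lowest address holds the least-significant byte.
So at ascending addresses the bytes are 65 03 07 0B.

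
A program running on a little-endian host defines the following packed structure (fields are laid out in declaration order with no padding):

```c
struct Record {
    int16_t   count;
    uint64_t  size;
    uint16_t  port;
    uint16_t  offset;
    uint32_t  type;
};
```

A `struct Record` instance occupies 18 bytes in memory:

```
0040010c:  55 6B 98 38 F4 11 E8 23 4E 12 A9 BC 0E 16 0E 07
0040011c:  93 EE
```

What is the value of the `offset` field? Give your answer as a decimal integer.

5646

`offset` follows `count` (2 B), `size` (8 B), `port` (2 B), so it starts at offset 2 + 8 + 2 = 12 and occupies 2 bytes.
Bytes at offsets 12..13: 0E 16.
In little-endian order the low byte comes first in memory.
Reassemble most-significant byte first: 16 0E → 0x160E.
0x160E = 5646.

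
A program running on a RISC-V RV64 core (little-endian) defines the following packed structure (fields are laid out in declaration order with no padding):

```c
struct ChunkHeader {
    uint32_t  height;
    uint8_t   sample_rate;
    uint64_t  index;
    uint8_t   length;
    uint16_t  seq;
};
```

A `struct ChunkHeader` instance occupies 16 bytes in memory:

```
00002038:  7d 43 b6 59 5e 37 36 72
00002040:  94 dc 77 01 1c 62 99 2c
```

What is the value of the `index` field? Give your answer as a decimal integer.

2018025897305716279

`index` follows `height` (4 B), `sample_rate` (1 B), so it starts at offset 4 + 1 = 5 and occupies 8 bytes.
Bytes at offsets 5..12: 37 36 72 94 DC 77 01 1C.
Little-endian stores the least-significant byte at the lowest address.
Reassemble most-significant byte first: 1C 01 77 DC 94 72 36 37 → 0x1C0177DC94723637.
0x1C0177DC94723637 = 2018025897305716279.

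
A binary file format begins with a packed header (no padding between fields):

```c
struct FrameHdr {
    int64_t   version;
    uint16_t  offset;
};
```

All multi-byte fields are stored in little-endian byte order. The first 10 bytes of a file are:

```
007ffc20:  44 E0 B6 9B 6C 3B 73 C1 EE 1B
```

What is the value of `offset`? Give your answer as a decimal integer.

`offset` follows `version` (8 bytes), so it starts at byte offset 8 and occupies 2 bytes.
Bytes at offsets 8..9: EE 1B.
Little-endian: lowest address holds the least-significant byte.
Reassemble most-significant byte first: 1B EE → 0x1BEE.
0x1BEE = 7150.

7150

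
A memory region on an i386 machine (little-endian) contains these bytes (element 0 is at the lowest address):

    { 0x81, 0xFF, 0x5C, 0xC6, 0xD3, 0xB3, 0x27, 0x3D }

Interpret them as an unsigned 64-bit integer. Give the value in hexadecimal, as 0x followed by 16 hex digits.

In little-endian order the low byte comes first in memory.
Reassemble most-significant byte first: 3D 27 B3 D3 C6 5C FF 81 → 0x3D27B3D3C65CFF81.

0x3D27B3D3C65CFF81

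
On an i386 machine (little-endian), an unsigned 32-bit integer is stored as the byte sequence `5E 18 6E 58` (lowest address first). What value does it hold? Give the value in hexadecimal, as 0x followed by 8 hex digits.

0x586E185E

In little-endian order the low byte comes first in memory.
Reassemble most-significant byte first: 58 6E 18 5E → 0x586E185E.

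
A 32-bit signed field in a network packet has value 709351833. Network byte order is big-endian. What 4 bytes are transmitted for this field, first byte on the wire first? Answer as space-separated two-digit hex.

709351833 in hexadecimal, padded to 32 bits, is 0x2A47D999.
Split into bytes (most-significant first): 2A 47 D9 99.
In big-endian order the high byte comes first in memory.
So the memory order matches the most-significant-first order: 2A 47 D9 99.

2A 47 D9 99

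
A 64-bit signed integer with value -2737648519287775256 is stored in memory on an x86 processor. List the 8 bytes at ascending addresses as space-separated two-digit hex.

Two's complement of -2737648519287775256 in 64 bits: 2737648519287775256 = 0x25FE14D2D805A018; invert → 0xDA01EB2D27FA5FE7; add 1 → 0xDA01EB2D27FA5FE8.
Split into bytes (most-significant first): DA 01 EB 2D 27 FA 5F E8.
In little-endian order the low byte comes first in memory.
So at ascending addresses the bytes are E8 5F FA 27 2D EB 01 DA.

E8 5F FA 27 2D EB 01 DA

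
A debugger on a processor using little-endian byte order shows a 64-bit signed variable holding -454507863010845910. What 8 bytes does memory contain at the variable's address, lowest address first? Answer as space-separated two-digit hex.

2A DB 9D B5 81 43 B1 F9

Two's complement of -454507863010845910 in 64 bits: 454507863010845910 = 0x064EBC7E4A6224D6; invert → 0xF9B14381B59DDB29; add 1 → 0xF9B14381B59DDB2A.
Split into bytes (most-significant first): F9 B1 43 81 B5 9D DB 2A.
In little-endian order the low byte comes first in memory.
So at ascending addresses the bytes are 2A DB 9D B5 81 43 B1 F9.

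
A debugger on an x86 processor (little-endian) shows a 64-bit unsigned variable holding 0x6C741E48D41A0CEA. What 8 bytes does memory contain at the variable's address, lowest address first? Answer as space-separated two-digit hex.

EA 0C 1A D4 48 1E 74 6C

Split into bytes (most-significant first): 6C 74 1E 48 D4 1A 0C EA.
Little-endian: lowest address holds the least-significant byte.
So at ascending addresses the bytes are EA 0C 1A D4 48 1E 74 6C.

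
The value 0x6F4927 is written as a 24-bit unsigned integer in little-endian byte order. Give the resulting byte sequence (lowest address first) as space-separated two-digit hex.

Split into bytes (most-significant first): 6F 49 27.
Little-endian stores the least-significant byte at the lowest address.
So at ascending addresses the bytes are 27 49 6F.

27 49 6F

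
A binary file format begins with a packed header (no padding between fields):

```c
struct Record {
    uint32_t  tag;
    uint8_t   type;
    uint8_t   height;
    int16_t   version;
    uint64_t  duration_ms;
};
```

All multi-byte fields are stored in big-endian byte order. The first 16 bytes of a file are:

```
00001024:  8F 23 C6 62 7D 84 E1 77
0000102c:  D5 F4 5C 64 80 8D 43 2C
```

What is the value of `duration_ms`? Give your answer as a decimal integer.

15417049011119276844

`duration_ms` follows `tag` (4 B), `type` (1 B), `height` (1 B), `version` (2 B), so it starts at offset 4 + 1 + 1 + 2 = 8 and occupies 8 bytes.
Bytes at offsets 8..15: D5 F4 5C 64 80 8D 43 2C.
Big-endian: lowest address holds the most-significant byte.
The bytes are already most-significant first: 0xD5F45C64808D432C.
0xD5F45C64808D432C = 15417049011119276844.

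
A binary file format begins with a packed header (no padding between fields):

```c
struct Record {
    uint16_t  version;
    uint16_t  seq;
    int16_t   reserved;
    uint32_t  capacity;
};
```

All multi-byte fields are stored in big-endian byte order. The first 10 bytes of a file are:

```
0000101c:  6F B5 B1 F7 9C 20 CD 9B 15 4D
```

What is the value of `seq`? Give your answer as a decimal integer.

`seq` follows `version` (2 bytes), so it starts at byte offset 2 and occupies 2 bytes.
Bytes at offsets 2..3: B1 F7.
In big-endian order the high byte comes first in memory.
The bytes are already most-significant first: 0xB1F7.
0xB1F7 = 45559.

45559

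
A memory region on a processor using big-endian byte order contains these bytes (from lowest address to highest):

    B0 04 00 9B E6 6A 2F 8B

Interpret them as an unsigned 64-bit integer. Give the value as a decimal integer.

Big-endian: lowest address holds the most-significant byte.
The bytes are already most-significant first: 0xB004009BE66A2F8B.
0xB004009BE66A2F8B = 12683263120167808907.

12683263120167808907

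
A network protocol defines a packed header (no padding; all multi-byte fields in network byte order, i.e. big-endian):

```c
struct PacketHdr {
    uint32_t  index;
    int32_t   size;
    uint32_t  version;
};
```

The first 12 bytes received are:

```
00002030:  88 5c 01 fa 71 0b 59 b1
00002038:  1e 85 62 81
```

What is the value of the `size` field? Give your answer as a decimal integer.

`size` follows `index` (4 bytes), so it starts at byte offset 4 and occupies 4 bytes.
Bytes at offsets 4..7: 71 0B 59 B1.
In big-endian order the high byte comes first in memory.
The bytes are already most-significant first: 0x710B59B1.
0x710B59B1 = 1896569265.

1896569265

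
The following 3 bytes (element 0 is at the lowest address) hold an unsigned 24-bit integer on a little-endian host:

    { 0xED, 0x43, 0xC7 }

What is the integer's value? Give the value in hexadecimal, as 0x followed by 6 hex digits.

0xC743ED

Little-endian: lowest address holds the least-significant byte.
Reassemble most-significant byte first: C7 43 ED → 0xC743ED.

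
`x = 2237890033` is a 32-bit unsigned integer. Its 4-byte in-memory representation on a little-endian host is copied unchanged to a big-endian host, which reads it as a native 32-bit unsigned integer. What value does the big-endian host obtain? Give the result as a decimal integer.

2237890033 in 32-bit hexadecimal is 0x85637DF1.
Stored little-endian, the bytes at ascending addresses are F1 7D 63 85.
Read back as big-endian, the last byte is least significant, giving 0xF17D6385.
0xF17D6385 = 4051526533.

4051526533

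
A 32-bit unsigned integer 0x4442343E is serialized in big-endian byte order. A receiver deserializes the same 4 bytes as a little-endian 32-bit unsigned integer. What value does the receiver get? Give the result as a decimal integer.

Stored big-endian, the bytes at ascending addresses are 44 42 34 3E.
Read back as little-endian, the first byte is least significant, giving 0x3E344244.
0x3E344244 = 1043612228.

1043612228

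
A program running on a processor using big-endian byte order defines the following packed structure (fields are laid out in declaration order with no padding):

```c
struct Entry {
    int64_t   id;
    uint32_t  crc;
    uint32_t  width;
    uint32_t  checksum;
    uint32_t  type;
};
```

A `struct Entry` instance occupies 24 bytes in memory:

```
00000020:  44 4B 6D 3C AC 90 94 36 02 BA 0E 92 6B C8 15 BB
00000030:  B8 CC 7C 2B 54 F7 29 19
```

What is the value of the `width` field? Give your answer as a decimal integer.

`width` follows `id` (8 B), `crc` (4 B), so it starts at offset 8 + 4 = 12 and occupies 4 bytes.
Bytes at offsets 12..15: 6B C8 15 BB.
In big-endian order the high byte comes first in memory.
The bytes are already most-significant first: 0x6BC815BB.
0x6BC815BB = 1808274875.

1808274875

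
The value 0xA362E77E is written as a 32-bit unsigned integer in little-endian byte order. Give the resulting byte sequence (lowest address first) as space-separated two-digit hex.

7E E7 62 A3

Split into bytes (most-significant first): A3 62 E7 7E.
Little-endian stores the least-significant byte at the lowest address.
So at ascending addresses the bytes are 7E E7 62 A3.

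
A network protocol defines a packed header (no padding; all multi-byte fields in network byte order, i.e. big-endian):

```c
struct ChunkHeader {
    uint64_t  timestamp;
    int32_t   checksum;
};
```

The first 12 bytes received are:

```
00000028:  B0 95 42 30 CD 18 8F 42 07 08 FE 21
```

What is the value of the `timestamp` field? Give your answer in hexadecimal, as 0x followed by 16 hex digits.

0xB0954230CD188F42

`timestamp` is the first field, at byte offset 0, occupying 8 bytes.
Bytes at offsets 0..7: B0 95 42 30 CD 18 8F 42.
Big-endian stores the most-significant byte at the lowest address.
The bytes are already most-significant first: 0xB0954230CD188F42.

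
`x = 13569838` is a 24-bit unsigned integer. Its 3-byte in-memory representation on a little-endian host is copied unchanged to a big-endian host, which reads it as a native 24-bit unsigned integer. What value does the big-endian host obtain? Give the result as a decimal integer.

13569838 in 24-bit hexadecimal is 0xCF0F2E.
Stored little-endian, the bytes at ascending addresses are 2E 0F CF.
Read back as big-endian, the last byte is least significant, giving 0x2E0FCF.
0x2E0FCF = 3018703.

3018703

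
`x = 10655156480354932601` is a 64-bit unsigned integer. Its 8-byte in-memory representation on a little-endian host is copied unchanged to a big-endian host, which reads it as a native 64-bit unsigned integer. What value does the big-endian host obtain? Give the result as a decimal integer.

8779698811489017491

10655156480354932601 in 64-bit hexadecimal is 0x93DEB85D8DC1D779.
Stored little-endian, the bytes at ascending addresses are 79 D7 C1 8D 5D B8 DE 93.
Read back as big-endian, the last byte is least significant, giving 0x79D7C18D5DB8DE93.
0x79D7C18D5DB8DE93 = 8779698811489017491.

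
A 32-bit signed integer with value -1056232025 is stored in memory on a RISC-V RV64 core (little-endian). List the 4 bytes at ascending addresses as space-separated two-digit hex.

A7 2D 0B C1

Two's complement of -1056232025 in 32 bits: 1056232025 = 0x3EF4D259; invert → 0xC10B2DA6; add 1 → 0xC10B2DA7.
Split into bytes (most-significant first): C1 0B 2D A7.
Little-endian stores the least-significant byte at the lowest address.
So at ascending addresses the bytes are A7 2D 0B C1.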